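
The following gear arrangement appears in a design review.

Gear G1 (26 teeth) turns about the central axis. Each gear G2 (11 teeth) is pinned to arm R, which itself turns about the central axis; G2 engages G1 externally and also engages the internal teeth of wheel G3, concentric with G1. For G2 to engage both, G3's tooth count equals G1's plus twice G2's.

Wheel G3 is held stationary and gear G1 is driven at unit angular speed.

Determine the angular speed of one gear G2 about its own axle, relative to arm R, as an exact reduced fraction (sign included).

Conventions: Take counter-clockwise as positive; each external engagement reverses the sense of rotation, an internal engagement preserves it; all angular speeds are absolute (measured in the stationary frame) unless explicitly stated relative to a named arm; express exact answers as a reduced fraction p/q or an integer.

-624/407

planetary set (26T centre, 11T on arm, 48T internal) — Willis relation
ring teeth: 26 + 2·11 = 48
26(ω_sun−ω_arm) = −48(ω_ring−ω_arm),  ω_ring = 0, ω_sun = 1
26(1−ω_arm) = −48(0−ω_arm)  ⇒  74·ω_arm = 26  ⇒  ω_arm = 13/37
sun–planet mesh: 26·(1−13/37) = −11·(ω_p−ω_arm)  ⇒  ω_p−ω_arm = -624/407
exact speed ratio = -624/407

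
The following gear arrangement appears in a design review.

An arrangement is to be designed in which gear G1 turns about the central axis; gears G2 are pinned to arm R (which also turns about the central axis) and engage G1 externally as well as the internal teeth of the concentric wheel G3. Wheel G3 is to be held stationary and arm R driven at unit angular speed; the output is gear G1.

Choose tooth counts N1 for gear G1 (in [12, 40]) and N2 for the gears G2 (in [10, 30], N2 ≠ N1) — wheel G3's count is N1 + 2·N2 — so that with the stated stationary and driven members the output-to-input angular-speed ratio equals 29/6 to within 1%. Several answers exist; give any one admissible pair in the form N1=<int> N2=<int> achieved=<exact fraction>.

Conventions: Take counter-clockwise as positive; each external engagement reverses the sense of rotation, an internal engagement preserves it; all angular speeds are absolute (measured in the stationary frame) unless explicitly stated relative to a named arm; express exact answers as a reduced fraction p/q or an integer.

topology: planetary set — design target 29/6, arm = carrier (Willis)
Willis with ω_ring = 0: ω_sun/ω_arm = (N1+N3)/N1; set equal to 29/6  ⇒  N3/N1 = 29/6 − 1 = 23/6
N3 = N1 + 2·N2  ⇒  N2/N1 = (N3/N1 − 1)/2 = (23/6 − 1)/2 = 17/12
smallest multiple with N1 ≥ 12 and N2 ≥ 10: k = 1  ⇒  N1 = 1·12 = 12, N2 = 1·17 = 17 (N1 ≤ 40, N2 ≤ 30, N2 ≠ N1 ✓), N3 = 12 + 2·17 = 46
check: (N1+N3)/N1 with N1 = 12, N3 = 46 gives 29/6; |achieved − target| = 0 ≤ 29/600 ✓

N1=12 N2=17 achieved=29/6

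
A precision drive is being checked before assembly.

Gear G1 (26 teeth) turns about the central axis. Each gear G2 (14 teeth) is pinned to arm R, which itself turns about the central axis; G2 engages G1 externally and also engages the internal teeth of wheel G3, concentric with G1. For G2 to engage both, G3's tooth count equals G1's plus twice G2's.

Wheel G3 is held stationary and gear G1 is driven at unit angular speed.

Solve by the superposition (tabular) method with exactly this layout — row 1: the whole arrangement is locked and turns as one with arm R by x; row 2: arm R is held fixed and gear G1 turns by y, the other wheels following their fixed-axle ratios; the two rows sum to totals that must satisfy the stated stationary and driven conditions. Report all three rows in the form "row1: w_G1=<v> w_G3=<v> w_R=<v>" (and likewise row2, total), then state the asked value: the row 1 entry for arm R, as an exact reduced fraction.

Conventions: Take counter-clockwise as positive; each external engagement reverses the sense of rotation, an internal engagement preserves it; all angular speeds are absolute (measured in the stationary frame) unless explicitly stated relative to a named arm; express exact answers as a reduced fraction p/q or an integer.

row1: w_G1=13/40 w_G3=13/40 w_R=13/40
row2: w_G1=27/40 w_G3=-13/40 w_R=0
total: w_G1=1 w_G3=0 w_R=13/40
asked value: 13/40

planetary set (26T centre, 14T on arm, 54T internal) — Willis relation
row 1: whole set turns with the arm by x
row 2 — arm fixed, fixed-axis ratios: sun y, ring −(26/54)·y, arm 0
boundary: total ω_ring = x − (26/54)·y = 0 and total ω_sun = x + y = 1  ⇒  y = 27/40, x = 13/40
row 2 ring = −(26/54)·27/40 = -13/40
totals (row 1 + row 2): sun 13/40 + 27/40 = 1, ring 13/40 + (-13/40) = 0, arm 13/40 + 0 = 13/40
asked cell (row1, arm) = 13/40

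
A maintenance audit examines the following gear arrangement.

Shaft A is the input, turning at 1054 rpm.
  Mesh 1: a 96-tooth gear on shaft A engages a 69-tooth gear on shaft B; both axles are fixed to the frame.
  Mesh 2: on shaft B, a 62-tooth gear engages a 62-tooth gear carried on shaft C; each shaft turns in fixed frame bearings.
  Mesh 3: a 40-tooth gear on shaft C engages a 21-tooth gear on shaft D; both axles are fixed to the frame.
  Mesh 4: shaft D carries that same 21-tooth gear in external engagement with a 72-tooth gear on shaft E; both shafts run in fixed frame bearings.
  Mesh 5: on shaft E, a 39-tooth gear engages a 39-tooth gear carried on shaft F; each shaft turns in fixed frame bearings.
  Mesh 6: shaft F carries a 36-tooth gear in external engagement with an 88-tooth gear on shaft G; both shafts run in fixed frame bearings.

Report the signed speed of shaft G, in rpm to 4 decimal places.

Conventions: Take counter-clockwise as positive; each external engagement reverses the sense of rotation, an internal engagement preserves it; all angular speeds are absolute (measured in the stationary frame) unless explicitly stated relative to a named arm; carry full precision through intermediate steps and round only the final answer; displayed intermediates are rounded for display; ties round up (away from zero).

+333.2806 rpm

topology: fixed-axis compound train — 6 meshes, A→G
mesh 1 [96T→69T]: ω = 1054.0000×96/69 = 1466.4348 rpm, sense flips to −
mesh 2 [62T→62T]: ω = 1466.4348×62/62 = 1466.4348 rpm, sense flips to +
mesh 3 [40T→21T]: ω = 1466.4348×40/21 = 2793.2091 rpm, sense flips to −
mesh 4 [21T→72T]: ω = 2793.2091×21/72 = 814.6860 rpm, sense flips to +
mesh 5 [39T→39T]: ω = 814.6860×39/39 = 814.6860 rpm, sense flips to −
mesh 6 [36T→88T]: ω = 814.6860×36/88 = 333.2806 rpm, sense flips to +
signed output speed = +333.2806 rpm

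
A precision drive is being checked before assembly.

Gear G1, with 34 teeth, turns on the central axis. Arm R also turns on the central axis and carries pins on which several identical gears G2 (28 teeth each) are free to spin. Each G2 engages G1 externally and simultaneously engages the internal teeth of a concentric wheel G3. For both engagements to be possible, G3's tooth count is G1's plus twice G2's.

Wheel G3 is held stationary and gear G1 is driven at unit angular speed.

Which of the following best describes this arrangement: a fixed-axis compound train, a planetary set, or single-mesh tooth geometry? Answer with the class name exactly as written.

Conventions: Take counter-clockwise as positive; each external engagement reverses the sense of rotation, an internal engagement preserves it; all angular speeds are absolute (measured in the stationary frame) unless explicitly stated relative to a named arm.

planetary set

topology: planetary set — G1 34T / G2 28T / G3 90T, arm = carrier (Willis)
classification: planetary set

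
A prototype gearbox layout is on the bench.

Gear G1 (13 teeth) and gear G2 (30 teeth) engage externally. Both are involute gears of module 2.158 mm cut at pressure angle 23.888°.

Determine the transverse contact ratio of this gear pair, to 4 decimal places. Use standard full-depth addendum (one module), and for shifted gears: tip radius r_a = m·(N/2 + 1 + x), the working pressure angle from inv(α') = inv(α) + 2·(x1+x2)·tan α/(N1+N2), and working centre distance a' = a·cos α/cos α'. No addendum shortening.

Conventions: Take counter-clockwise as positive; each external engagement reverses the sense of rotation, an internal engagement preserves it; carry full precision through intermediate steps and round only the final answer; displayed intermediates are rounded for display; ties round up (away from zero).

recognized (one external pair, fixed centres): single-mesh tooth geometry, m = 2.158, N1 = 13, N2 = 30
base radii: r_b1 = 12.825430, r_b2 = 29.597147
tip radii: r_a1 = 16.185000, r_a2 = 34.528000
no profile shift: α' = α, a' = a
action lengths: √(r_a1²−r_b1²) = 9.872313, √(r_a2²−r_b2²) = 17.781780
base pitch p_b = π·m·cos α = 6.198812
CR = (9.872313 + 17.781780 − 46.397000·sin 23.88800°)/6.198812 = 1.430213
contact ratio ≈ 1.4302

1.4302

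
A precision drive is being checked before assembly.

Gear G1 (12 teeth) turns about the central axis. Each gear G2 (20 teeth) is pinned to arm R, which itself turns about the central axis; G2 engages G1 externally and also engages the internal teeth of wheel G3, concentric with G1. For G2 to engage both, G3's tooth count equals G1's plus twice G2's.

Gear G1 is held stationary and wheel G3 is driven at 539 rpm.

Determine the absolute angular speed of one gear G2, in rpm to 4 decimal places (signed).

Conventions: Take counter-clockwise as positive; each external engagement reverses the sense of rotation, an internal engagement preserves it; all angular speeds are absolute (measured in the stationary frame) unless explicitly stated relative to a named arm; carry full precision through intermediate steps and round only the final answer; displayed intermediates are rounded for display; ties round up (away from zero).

recognized (axles ride arm R): planetary set, 12/20/52 teeth
normalise by the input: solve with ω_ring = 1, then scale by 539 rpm
ring teeth: 12 + 2·20 = 52
12(ω_sun−ω_arm) = −52(ω_ring−ω_arm),  ω_sun = 0, ω_ring = 1
12(0−ω_arm) = −52(1−ω_arm)  ⇒  64·ω_arm = 52  ⇒  ω_arm = 13/16
sun–planet mesh: 12·(0−13/16) = −20·(ω_p−ω_arm)  ⇒  ω_p−ω_arm = 39/80
ω_p = 13/16 + 39/80 = 13/10
scale: ω_p = 13/10 × 539 rpm = +700.7000 rpm

+700.7000 rpm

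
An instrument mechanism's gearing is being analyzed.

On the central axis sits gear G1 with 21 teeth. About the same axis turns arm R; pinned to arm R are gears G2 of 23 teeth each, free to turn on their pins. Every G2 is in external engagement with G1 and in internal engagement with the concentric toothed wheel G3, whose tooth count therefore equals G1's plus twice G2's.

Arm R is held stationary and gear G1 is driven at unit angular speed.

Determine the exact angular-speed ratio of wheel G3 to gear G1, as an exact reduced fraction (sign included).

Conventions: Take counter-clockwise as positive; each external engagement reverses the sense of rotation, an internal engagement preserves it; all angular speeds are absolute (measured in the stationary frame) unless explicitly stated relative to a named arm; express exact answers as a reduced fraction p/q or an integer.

class = planetary set [G3 = 21+2·23 = 67; Willis about the carrier]
ring teeth: 21 + 2·23 = 67
21(ω_sun−ω_arm) = −67(ω_ring−ω_arm),  ω_arm = 0, ω_sun = 1
ω_ring = 0 − (21/67)(1−0) = -21/67
ω_out/ω_in = -21/67

-21/67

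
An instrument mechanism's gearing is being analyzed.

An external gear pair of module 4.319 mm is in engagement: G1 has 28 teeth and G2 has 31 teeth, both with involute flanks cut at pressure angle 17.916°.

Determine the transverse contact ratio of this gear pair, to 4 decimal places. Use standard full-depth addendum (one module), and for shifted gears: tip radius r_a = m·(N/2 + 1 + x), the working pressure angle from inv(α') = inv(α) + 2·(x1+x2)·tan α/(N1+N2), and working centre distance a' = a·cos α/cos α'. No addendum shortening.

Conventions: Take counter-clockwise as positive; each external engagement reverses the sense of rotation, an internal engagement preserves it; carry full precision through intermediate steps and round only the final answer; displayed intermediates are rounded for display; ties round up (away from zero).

topology: single-mesh involute geometry — m = 4.319, 28T/31T pair
base radii: r_b1 = 57.533915, r_b2 = 63.698263
tip radii: r_a1 = 64.785000, r_a2 = 71.263500
no profile shift: α' = α, a' = a
action lengths: √(r_a1²−r_b1²) = 29.781619, √(r_a2²−r_b2²) = 31.953367
base pitch p_b = π·m·cos α = 12.910580
CR = (29.781619 + 31.953367 − 127.410500·sin 17.91600°)/12.910580 = 1.745907
contact ratio ≈ 1.7459

1.7459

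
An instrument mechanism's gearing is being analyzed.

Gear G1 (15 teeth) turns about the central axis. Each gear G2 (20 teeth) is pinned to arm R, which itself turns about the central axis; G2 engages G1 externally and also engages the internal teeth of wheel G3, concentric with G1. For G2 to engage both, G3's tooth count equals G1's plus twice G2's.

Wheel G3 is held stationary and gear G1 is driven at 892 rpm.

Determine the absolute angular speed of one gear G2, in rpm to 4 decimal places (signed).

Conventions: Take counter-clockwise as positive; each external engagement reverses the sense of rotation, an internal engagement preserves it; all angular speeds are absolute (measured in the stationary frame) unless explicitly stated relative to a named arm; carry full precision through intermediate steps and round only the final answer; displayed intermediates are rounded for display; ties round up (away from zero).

-334.5000 rpm

topology: planetary set — G1 15T / G2 20T / G3 55T, arm = carrier (Willis)
normalise by the input: solve with ω_sun = 1, then scale by 892 rpm
ring teeth: 15 + 2·20 = 55
15(ω_sun−ω_arm) = −55(ω_ring−ω_arm),  ω_ring = 0, ω_sun = 1
15(1−ω_arm) = −55(0−ω_arm)  ⇒  70·ω_arm = 15  ⇒  ω_arm = 3/14
sun–planet mesh: 15·(1−3/14) = −20·(ω_p−ω_arm)  ⇒  ω_p−ω_arm = -33/56
ω_p = 3/14 − 33/56 = -3/8
scale: ω_p = -3/8 × 892 rpm = -334.5000 rpm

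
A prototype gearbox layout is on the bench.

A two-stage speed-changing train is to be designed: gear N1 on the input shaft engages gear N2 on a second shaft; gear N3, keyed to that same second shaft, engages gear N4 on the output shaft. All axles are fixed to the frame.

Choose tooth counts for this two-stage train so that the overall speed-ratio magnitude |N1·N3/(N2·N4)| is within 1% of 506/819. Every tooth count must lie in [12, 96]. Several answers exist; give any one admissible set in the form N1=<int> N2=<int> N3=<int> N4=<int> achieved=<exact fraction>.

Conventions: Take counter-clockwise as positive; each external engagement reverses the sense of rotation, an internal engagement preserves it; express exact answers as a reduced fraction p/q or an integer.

N1=22 N2=13 N3=23 N4=63 achieved=506/819

topology: fixed-axis compound train — 2 stages, target 506/819
target = 506/819 in lowest terms: an exact hit needs N1·N3 = k·506 and N2·N4 = k·819 for one integer k, every count in [12, 96]; additionally prefer no 1:1 stage (N1 ≠ N2, N3 ≠ N4)
k = 1: N1·N3 = 506 = 22·23, N2·N4 = 819 = 13·63
achieved = 22·23/(13·63) = 506/819; |achieved − target| = 0 ≤ 253/40950 ✓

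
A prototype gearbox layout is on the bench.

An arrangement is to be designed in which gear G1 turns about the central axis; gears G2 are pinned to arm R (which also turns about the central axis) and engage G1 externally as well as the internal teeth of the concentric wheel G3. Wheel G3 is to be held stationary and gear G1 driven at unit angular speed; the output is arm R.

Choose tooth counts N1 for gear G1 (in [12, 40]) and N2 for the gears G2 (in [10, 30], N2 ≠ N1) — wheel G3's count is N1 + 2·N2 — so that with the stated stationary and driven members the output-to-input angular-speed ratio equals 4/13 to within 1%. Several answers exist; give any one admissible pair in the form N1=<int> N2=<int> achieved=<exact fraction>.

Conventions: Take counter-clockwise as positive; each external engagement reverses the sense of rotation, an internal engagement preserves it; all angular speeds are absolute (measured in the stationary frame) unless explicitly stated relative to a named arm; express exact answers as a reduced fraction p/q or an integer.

N1=16 N2=10 achieved=4/13

planetary set to be sized for 4/13 (Willis relation)
Willis with ω_ring = 0: ω_arm/ω_sun = N1/(N1+N3); set equal to 4/13  ⇒  N3/N1 = 1/(4/13) − 1 = 9/4
N3 = N1 + 2·N2  ⇒  N2/N1 = (N3/N1 − 1)/2 = (9/4 − 1)/2 = 5/8
smallest multiple with N1 ≥ 12 and N2 ≥ 10: k = 2  ⇒  N1 = 2·8 = 16, N2 = 2·5 = 10 (N1 ≤ 40, N2 ≤ 30, N2 ≠ N1 ✓), N3 = 16 + 2·10 = 36
check: N1/(N1+N3) with N1 = 16, N3 = 36 gives 4/13; |achieved − target| = 0 ≤ 1/325 ✓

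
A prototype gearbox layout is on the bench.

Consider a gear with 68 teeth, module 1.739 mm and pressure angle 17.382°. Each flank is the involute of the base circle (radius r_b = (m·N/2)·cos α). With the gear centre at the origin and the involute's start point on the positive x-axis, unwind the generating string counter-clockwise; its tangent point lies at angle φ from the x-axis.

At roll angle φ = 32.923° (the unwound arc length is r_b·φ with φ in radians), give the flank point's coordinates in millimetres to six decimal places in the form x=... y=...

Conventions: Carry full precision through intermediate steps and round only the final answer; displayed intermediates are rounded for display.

x=64.986431 y=3.452074

single-mesh involute tooth geometry (68T wheel at module 1.739)
pitch radius r_p = m·N/2 = 1.739·68/2 = 59.126000
base radius r_b = r_p·cos α = 59.126000·cos 17.382° = 56.425966
roll angle φ = 32.923° = 0.57461475 rad
x = r_b·(cos φ + φ·sin φ) = 64.986431
y = r_b·(sin φ − φ·cos φ) = 3.452074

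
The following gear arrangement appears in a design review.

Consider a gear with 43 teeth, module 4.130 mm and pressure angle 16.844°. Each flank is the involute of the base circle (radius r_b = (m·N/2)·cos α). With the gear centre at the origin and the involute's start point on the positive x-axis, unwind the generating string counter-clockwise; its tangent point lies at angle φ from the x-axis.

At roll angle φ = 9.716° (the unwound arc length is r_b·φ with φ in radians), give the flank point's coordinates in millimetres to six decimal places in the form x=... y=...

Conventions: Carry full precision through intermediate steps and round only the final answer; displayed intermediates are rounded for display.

x=86.198605 y=0.137743

topology: single-mesh involute geometry — m = 4.130, N = 43
pitch radius r_p = m·N/2 = 4.130·43/2 = 88.795000
base radius r_b = r_p·cos α = 88.795000·cos 16.844° = 84.985451
roll angle φ = 9.716° = 0.16957619 rad
x = r_b·(cos φ + φ·sin φ) = 86.198605
y = r_b·(sin φ − φ·cos φ) = 0.137743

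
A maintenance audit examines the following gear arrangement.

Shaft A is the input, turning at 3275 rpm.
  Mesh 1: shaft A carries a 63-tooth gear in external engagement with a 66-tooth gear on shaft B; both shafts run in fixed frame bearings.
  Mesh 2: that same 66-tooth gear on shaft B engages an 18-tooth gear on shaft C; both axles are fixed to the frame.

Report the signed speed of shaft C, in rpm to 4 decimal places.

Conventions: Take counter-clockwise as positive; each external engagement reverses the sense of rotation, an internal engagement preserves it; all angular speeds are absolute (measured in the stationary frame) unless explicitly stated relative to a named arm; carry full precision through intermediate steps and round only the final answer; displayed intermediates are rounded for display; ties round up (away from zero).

+11462.5000 rpm

recognized (3 fixed axles, 2 meshes): fixed-axis compound train
mesh 1 [63T→66T]: ω = 3275.0000×63/66 = 3126.1364 rpm, sense flips to −
mesh 2 [66T→18T]: ω = 3126.1364×66/18 = 11462.5000 rpm, sense flips to +
signed output speed = +11462.5000 rpm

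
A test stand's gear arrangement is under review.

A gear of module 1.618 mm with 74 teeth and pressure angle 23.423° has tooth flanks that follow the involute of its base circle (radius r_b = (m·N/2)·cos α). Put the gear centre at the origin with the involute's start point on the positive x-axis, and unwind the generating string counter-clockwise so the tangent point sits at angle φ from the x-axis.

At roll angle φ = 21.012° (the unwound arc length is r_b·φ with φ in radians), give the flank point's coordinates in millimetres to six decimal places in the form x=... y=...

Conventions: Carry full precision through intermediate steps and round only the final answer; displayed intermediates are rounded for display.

single-mesh involute tooth geometry (74T wheel at module 1.618)
pitch radius r_p = m·N/2 = 1.618·74/2 = 59.866000
base radius r_b = r_p·cos α = 59.866000·cos 23.423° = 54.932750
roll angle φ = 21.012° = 0.36672858 rad
x = r_b·(cos φ + φ·sin φ) = 58.503424
y = r_b·(sin φ − φ·cos φ) = 0.891030

x=58.503424 y=0.891030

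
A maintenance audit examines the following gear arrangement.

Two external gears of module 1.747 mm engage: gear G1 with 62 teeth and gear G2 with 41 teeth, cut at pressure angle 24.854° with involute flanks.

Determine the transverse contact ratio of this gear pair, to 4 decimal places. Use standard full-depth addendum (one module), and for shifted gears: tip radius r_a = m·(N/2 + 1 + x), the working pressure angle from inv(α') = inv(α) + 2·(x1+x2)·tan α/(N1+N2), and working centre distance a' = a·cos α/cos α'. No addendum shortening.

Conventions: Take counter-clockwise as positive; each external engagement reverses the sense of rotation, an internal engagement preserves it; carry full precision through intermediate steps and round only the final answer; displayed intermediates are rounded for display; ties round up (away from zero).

recognized (one external pair, fixed centres): single-mesh tooth geometry, m = 1.747, N1 = 62, N2 = 41
base radii: r_b1 = 49.141073, r_b2 = 32.496516
tip radii: r_a1 = 55.904000, r_a2 = 37.560500
no profile shift: α' = α, a' = a
action lengths: √(r_a1²−r_b1²) = 26.653557, √(r_a2²−r_b2²) = 18.835275
base pitch p_b = π·m·cos α = 4.980040
CR = (26.653557 + 18.835275 − 89.970500·sin 24.85400°)/4.980040 = 1.540863
contact ratio ≈ 1.5409

1.5409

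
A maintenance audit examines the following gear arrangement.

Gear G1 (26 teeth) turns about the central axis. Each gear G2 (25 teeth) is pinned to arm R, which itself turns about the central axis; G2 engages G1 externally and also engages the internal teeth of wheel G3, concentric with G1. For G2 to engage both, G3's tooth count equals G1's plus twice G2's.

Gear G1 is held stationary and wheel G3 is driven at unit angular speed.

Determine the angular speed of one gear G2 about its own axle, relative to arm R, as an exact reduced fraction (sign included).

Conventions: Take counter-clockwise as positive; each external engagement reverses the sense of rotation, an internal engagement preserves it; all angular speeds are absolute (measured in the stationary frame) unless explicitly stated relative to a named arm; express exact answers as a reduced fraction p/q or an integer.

recognized (axles ride arm R): planetary set, 26/25/76 teeth
ring teeth: 26 + 2·25 = 76
26(ω_sun−ω_arm) = −76(ω_ring−ω_arm),  ω_sun = 0, ω_ring = 1
26(0−ω_arm) = −76(1−ω_arm)  ⇒  102·ω_arm = 76  ⇒  ω_arm = 38/51
sun–planet mesh: 26·(0−38/51) = −25·(ω_p−ω_arm)  ⇒  ω_p−ω_arm = 988/1275
exact speed ratio = 988/1275

988/1275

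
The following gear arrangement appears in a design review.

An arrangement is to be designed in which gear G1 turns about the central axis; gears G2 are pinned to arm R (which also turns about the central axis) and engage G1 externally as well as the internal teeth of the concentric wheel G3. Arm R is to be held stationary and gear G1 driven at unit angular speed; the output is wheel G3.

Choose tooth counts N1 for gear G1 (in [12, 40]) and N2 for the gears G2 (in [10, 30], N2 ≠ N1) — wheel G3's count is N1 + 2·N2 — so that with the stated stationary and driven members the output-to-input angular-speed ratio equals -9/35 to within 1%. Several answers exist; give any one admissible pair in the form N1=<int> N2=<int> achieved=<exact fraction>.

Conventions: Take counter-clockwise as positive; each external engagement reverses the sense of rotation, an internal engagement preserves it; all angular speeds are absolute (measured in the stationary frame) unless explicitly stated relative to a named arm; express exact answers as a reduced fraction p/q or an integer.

N1=18 N2=26 achieved=-9/35

class = planetary set [ratio -9/35 wanted; Willis about the carrier]
Willis with ω_arm = 0: ω_ring/ω_sun = −N1/N3; set equal to -9/35  ⇒  N3/N1 = −1/(-9/35) = 35/9
N3 = N1 + 2·N2  ⇒  N2/N1 = (N3/N1 − 1)/2 = (35/9 − 1)/2 = 13/9
smallest multiple with N1 ≥ 12 and N2 ≥ 10: k = 2  ⇒  N1 = 2·9 = 18, N2 = 2·13 = 26 (N1 ≤ 40, N2 ≤ 30, N2 ≠ N1 ✓), N3 = 18 + 2·26 = 70
check: −N1/N3 with N1 = 18, N3 = 70 gives -9/35; |achieved − target| = 0 ≤ 9/3500 ✓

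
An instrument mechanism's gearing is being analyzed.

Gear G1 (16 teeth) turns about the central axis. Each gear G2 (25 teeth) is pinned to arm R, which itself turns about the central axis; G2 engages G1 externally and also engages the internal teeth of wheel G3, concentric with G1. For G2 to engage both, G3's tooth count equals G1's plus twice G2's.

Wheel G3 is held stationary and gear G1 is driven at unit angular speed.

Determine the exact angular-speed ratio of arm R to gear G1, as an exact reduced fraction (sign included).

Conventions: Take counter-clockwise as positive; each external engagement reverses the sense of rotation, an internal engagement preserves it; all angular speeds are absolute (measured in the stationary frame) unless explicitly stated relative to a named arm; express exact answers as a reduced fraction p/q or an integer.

8/41

recognized (axles ride arm R): planetary set, 16/25/66 teeth
ring teeth: 16 + 2·25 = 66
16(ω_sun−ω_arm) = −66(ω_ring−ω_arm),  ω_ring = 0, ω_sun = 1
16(1−ω_arm) = −66(0−ω_arm)  ⇒  82·ω_arm = 16  ⇒  ω_arm = 8/41
ω_out/ω_in = 8/41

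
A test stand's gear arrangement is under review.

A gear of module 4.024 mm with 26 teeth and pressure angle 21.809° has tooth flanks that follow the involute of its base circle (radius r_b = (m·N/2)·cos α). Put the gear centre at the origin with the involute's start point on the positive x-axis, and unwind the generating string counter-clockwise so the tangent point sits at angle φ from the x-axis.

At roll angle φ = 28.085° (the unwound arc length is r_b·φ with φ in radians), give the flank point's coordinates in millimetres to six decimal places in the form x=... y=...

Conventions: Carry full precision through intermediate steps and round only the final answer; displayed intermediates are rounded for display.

x=54.056825 y=1.861283

class = single-mesh tooth geometry [base-circle involute, m = 4.024, 26T]
pitch radius r_p = m·N/2 = 4.024·26/2 = 52.312000
base radius r_b = r_p·cos α = 52.312000·cos 21.809° = 48.567898
roll angle φ = 28.085° = 0.49017572 rad
x = r_b·(cos φ + φ·sin φ) = 54.056825
y = r_b·(sin φ − φ·cos φ) = 1.861283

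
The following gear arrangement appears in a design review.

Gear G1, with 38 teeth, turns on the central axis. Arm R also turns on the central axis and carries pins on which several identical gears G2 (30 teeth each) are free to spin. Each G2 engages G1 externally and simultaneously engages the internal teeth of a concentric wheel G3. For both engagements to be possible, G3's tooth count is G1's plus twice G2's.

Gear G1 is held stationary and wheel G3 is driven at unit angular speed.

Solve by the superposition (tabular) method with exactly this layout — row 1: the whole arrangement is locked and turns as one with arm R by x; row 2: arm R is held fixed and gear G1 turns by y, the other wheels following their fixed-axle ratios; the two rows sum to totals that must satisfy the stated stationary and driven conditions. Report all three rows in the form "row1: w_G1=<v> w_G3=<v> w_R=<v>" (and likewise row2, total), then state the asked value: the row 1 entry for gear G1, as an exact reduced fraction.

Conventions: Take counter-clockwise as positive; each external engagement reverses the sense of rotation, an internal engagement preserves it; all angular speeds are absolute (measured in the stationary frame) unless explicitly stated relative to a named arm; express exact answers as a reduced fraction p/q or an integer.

row1: w_G1=49/68 w_G3=49/68 w_R=49/68
row2: w_G1=-49/68 w_G3=19/68 w_R=0
total: w_G1=0 w_G3=1 w_R=49/68
asked value: 49/68

planetary set (38T centre, 30T on arm, 98T internal) — Willis relation
row 1 — lock + rotate with arm: ω_sun = ω_ring = ω_arm = x
row 2 (arm held, sun turns y): ω_ring = −(38/98)·y, ω_arm = 0
boundary: total ω_sun = x + y = 0 and total ω_ring = x − (38/98)·y = 1  ⇒  y = -49/68, x = 49/68
row 2 ring = −(38/98)·(-49/68) = 19/68
totals (row 1 + row 2): sun 49/68 + (-49/68) = 0, ring 49/68 + 19/68 = 1, arm 49/68 + 0 = 49/68
asked cell (row1, sun) = 49/68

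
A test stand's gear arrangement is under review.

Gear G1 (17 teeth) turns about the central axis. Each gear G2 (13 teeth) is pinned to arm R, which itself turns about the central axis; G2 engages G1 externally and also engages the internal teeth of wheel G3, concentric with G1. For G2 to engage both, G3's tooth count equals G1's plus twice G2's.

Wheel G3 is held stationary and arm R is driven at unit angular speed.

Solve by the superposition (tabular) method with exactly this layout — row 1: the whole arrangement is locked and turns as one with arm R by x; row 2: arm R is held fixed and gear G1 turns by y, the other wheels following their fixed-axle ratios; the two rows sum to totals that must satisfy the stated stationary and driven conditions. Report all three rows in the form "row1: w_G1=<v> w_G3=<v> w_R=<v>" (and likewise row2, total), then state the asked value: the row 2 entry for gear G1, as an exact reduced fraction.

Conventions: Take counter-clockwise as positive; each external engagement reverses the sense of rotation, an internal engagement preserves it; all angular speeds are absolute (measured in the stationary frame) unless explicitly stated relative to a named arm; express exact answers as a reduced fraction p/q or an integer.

row1: w_G1=1 w_G3=1 w_R=1
row2: w_G1=43/17 w_G3=-1 w_R=0
total: w_G1=60/17 w_G3=0 w_R=1
asked value: 43/17

recognized (axles ride arm R): planetary set, 17/13/43 teeth
row 1: whole set turns with the arm by x
row 2 (arm held, sun turns y): ω_ring = −(17/43)·y, ω_arm = 0
boundary: total ω_ring = x − (17/43)·y = 0 and total ω_arm = x = 1  ⇒  y = 43/17, x = 1
row 2 ring = −(17/43)·43/17 = -1
totals (row 1 + row 2): sun 1 + 43/17 = 60/17, ring 1 + (-1) = 0, arm 1 + 0 = 1
asked cell (row2, sun) = 43/17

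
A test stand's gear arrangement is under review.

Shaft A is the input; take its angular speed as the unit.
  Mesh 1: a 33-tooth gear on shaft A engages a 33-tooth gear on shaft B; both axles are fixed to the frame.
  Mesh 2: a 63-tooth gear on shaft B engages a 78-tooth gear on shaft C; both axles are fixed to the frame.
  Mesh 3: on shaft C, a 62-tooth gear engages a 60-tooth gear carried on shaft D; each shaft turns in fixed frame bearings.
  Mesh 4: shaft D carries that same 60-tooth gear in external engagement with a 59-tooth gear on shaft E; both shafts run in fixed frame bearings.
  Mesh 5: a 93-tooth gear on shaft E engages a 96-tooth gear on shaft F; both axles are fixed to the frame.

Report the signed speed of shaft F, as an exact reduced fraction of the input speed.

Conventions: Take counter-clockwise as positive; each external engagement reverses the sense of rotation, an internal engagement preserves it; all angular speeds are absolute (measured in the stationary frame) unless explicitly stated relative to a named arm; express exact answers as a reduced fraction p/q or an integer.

-20181/24544

5-mesh fixed-axis compound train (all bearings frame-fixed)
mesh 1 [33T→33T]: |ω|/ω_in = 1×33/33 = 1, sense flips to −
mesh 2 [63T→78T]: |ω|/ω_in = 1×63/78 = 21/26, sense flips to +
mesh 3 [62T→60T]: |ω|/ω_in = (21/26)×62/60 = 217/260, sense flips to −
mesh 4 [60T→59T]: |ω|/ω_in = (217/260)×60/59 = 651/767, sense flips to +
mesh 5 [93T→96T]: |ω|/ω_in = (651/767)×93/96 = 20181/24544, sense flips to −
signed output speed (× input speed) = -20181/24544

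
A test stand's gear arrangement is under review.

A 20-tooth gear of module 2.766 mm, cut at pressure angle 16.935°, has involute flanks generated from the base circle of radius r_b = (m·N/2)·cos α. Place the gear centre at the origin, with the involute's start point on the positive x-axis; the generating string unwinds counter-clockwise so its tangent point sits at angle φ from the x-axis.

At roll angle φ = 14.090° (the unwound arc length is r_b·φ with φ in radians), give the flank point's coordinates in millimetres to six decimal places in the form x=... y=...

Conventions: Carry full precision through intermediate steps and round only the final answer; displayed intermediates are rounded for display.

x=27.248593 y=0.130381

recognized (one wheel, involute flank): single-mesh tooth geometry, m = 2.766, N = 20
pitch radius r_p = m·N/2 = 2.766·20/2 = 27.660000
base radius r_b = r_p·cos α = 27.660000·cos 16.935° = 26.460547
roll angle φ = 14.090° = 0.24591689 rad
x = r_b·(cos φ + φ·sin φ) = 27.248593
y = r_b·(sin φ − φ·cos φ) = 0.130381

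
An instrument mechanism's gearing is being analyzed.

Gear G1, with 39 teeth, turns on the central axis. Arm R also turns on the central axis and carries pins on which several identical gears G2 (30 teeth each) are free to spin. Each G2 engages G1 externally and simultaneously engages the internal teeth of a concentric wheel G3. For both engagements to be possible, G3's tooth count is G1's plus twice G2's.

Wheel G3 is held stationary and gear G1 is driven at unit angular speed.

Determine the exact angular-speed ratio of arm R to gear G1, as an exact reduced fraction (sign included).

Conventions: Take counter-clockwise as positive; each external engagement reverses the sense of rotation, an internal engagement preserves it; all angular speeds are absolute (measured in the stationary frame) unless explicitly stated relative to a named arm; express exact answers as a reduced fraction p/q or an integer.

topology: planetary set — G1 39T / G2 30T / G3 99T, arm = carrier (Willis)
ring teeth: 39 + 2·30 = 99
39(ω_sun−ω_arm) = −99(ω_ring−ω_arm),  ω_ring = 0, ω_sun = 1
39(1−ω_arm) = −99(0−ω_arm)  ⇒  138·ω_arm = 39  ⇒  ω_arm = 13/46
ω_out/ω_in = 13/46

13/46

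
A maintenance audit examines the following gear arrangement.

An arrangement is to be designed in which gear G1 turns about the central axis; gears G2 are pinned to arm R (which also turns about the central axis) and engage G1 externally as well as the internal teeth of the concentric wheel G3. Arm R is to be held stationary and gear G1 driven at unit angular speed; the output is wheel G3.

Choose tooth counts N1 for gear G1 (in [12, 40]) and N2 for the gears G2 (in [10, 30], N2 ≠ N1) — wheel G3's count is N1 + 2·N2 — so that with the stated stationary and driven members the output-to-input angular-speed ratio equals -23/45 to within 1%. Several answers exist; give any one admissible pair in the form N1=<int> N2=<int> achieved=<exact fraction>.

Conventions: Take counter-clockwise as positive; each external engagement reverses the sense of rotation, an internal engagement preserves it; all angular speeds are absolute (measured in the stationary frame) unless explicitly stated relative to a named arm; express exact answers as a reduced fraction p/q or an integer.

N1=23 N2=11 achieved=-23/45

design class (target -23/45): planetary set
Willis with ω_arm = 0: ω_ring/ω_sun = −N1/N3; set equal to -23/45  ⇒  N3/N1 = −1/(-23/45) = 45/23
N3 = N1 + 2·N2  ⇒  N2/N1 = (N3/N1 − 1)/2 = (45/23 − 1)/2 = 11/23
smallest multiple with N1 ≥ 12 and N2 ≥ 10: k = 1  ⇒  N1 = 1·23 = 23, N2 = 1·11 = 11 (N1 ≤ 40, N2 ≤ 30, N2 ≠ N1 ✓), N3 = 23 + 2·11 = 45
check: −N1/N3 with N1 = 23, N3 = 45 gives -23/45; |achieved − target| = 0 ≤ 23/4500 ✓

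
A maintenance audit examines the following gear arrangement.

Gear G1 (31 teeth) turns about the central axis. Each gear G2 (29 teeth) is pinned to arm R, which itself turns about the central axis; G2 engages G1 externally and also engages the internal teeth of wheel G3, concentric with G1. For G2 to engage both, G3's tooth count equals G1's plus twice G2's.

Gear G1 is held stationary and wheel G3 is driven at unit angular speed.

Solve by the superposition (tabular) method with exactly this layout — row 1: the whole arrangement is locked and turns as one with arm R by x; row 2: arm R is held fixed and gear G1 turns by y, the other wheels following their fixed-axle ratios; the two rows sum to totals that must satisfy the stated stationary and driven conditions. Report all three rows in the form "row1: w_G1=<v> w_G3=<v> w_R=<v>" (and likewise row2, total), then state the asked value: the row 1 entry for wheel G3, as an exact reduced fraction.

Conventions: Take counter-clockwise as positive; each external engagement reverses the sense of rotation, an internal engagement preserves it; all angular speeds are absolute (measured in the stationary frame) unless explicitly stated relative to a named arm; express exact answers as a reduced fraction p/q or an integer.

row1: w_G1=89/120 w_G3=89/120 w_R=89/120
row2: w_G1=-89/120 w_G3=31/120 w_R=0
total: w_G1=0 w_G3=1 w_R=89/120
asked value: 89/120

planetary set (31T centre, 29T on arm, 89T internal) — Willis relation
row 1: whole set turns with the arm by x
superposition row 2 [arm held]: sun y, ring −(31/89)·y, arm 0
boundary: total ω_sun = x + y = 0 and total ω_ring = x − (31/89)·y = 1  ⇒  y = -89/120, x = 89/120
row 2 ring = −(31/89)·(-89/120) = 31/120
totals (row 1 + row 2): sun 89/120 + (-89/120) = 0, ring 89/120 + 31/120 = 1, arm 89/120 + 0 = 89/120
asked cell (row1, ring) = 89/120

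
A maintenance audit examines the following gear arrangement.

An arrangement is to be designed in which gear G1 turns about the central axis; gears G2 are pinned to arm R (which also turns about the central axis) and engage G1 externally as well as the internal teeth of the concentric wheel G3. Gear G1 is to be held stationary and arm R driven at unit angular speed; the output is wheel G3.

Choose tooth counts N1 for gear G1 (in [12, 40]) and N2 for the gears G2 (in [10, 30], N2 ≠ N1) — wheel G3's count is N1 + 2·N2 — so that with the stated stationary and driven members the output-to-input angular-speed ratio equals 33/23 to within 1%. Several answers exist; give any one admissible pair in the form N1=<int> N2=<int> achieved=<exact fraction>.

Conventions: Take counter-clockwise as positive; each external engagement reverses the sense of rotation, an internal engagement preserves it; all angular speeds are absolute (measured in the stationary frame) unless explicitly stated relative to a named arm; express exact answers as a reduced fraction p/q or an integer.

topology: planetary set — design target 33/23, arm = carrier (Willis)
Willis with ω_sun = 0: ω_ring/ω_arm = (N1+N3)/N3; set equal to 33/23  ⇒  N3/N1 = 1/(33/23 − 1) = 23/10
N3 = N1 + 2·N2  ⇒  N2/N1 = (N3/N1 − 1)/2 = (23/10 − 1)/2 = 13/20
smallest multiple with N1 ≥ 12 and N2 ≥ 10: k = 1  ⇒  N1 = 1·20 = 20, N2 = 1·13 = 13 (N1 ≤ 40, N2 ≤ 30, N2 ≠ N1 ✓), N3 = 20 + 2·13 = 46
check: (N1+N3)/N3 with N1 = 20, N3 = 46 gives 33/23; |achieved − target| = 0 ≤ 33/2300 ✓

N1=20 N2=13 achieved=33/23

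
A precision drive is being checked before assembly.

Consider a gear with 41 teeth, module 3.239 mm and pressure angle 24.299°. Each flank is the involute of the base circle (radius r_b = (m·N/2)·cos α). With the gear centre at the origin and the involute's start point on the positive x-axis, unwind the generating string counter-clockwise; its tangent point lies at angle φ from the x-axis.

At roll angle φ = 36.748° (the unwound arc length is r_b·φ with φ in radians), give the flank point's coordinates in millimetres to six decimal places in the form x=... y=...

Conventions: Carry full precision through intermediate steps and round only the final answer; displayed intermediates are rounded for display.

recognized (one wheel, involute flank): single-mesh tooth geometry, m = 3.239, N = 41
pitch radius r_p = m·N/2 = 3.239·41/2 = 66.399500
base radius r_b = r_p·cos α = 66.399500·cos 24.299° = 60.517199
roll angle φ = 36.748° = 0.64137359 rad
x = r_b·(cos φ + φ·sin φ) = 71.713265
y = r_b·(sin φ − φ·cos φ) = 5.106453

x=71.713265 y=5.106453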